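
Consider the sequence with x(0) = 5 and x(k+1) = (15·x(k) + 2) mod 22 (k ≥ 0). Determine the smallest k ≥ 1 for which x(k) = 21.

3

We have x(0) = 5, x(1) = 11, x(2) = 13, x(3) = 21, x(4) = 9, x(5) = 5.
The sequence repeats with period 5.
The value 21 first appears (with k ≥ 1) at x(3).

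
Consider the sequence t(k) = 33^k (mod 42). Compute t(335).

Computing terms: t(0) = 1,  t(1) = 33,  t(2) = 39,  t(3) = 27,  t(4) = 9,  t(5) = 3,  t(6) = 15,  t(7) = 33.
Since t(7) = t(1) = 33, the sequence is eventually periodic: after a pre-period of length 1 it cycles with period 6.
For k ≥ 1, t(k) depends only on (k - 1) mod 6. (335 - 1) mod 6 = 4, so t(335) = t(5) = 3.

3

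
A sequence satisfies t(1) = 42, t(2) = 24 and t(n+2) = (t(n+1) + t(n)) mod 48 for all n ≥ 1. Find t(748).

42

t(1) = 42,  t(2) = 24,  t(3) = 18,  t(4) = 42,  t(5) = 12,  t(6) = 6,  t(7) = 18,  t(8) = 24,  t(9) = 42,  t(10) = 18,  t(11) = 12,  t(12) = 30,  t(13) = 42,  t(14) = 24.
Since (t(13), t(14)) = (t(1), t(2)) = (42, 24) (two consecutive terms determine the rest), the sequence is periodic with period 12.
So t(748) = t(1 + ((748-1) mod 12)) = t(4) = 42.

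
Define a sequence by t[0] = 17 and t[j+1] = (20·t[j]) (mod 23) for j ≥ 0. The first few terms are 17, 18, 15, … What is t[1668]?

11

t[0] = 17,  t[1] = 18,  t[2] = 15,  t[3] = 1,  t[4] = 20,  t[5] = 9,  t[6] = 19,  t[7] = 12,  t[8] = 10,  t[9] = 16,  t[10] = 21,  t[11] = 6,  t[12] = 5,  t[13] = 8,  t[14] = 22,  t[15] = 3,  t[16] = 14,  t[17] = 4,  t[18] = 11,  t[19] = 13,  t[20] = 7,  t[21] = 2,  t[22] = 17.
Since t[22] = t[0] = 17, the sequence is periodic with period 22.
(1668 - 0) mod 22 = 18, so t[1668] = t[18] = 11.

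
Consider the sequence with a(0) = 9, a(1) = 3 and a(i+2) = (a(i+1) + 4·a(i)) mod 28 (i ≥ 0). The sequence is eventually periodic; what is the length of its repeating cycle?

48

Listing terms: a(0) = 9; a(1) = 3; a(2) = 11; a(3) = 23; a(4) = 11; a(5) = 19; a(6) = 7; a(7) = 27; a(8) = 27; a(9) = 23; a(10) = 19; a(11) = 27; a(12) = 19; a(13) = 15; a(14) = 7; a(15) = 11; a(16) = 11; a(17) = 27; a(18) = 15; a(19) = 11; a(20) = 15; a(21) = 3; a(22) = 7; a(23) = 19; a(24) = 19; a(25) = 11; a(26) = 3; a(27) = 19; a(28) = 3; a(29) = 23; a(30) = 7; a(31) = 15; a(32) = 15; a(33) = 19; a(34) = 23; a(35) = 15; a(36) = 23; a(37) = 27; a(38) = 7; a(39) = 3; a(40) = 3; a(41) = 15; a(42) = 27; a(43) = 3; a(44) = 27; a(45) = 11; a(46) = 7; a(47) = 23; a(48) = 23; a(49) = 3; a(50) = 11.
Since (a(49), a(50)) = (a(1), a(2)) = (3, 11) (two consecutive terms determine the rest), the sequence is eventually periodic: after a pre-period of length 1 it cycles with period 48.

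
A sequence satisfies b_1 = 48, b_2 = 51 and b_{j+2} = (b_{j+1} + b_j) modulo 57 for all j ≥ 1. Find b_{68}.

42

Listing terms: b_1 = 48; b_2 = 51; b_3 = 42; b_4 = 36; b_5 = 21; b_6 = 0; b_7 = 21; b_8 = 21; b_9 = 42; b_{10} = 6; b_{11} = 48; b_{12} = 54; b_{13} = 45; b_{14} = 42; b_{15} = 30; b_{16} = 15; b_{17} = 45; b_{18} = 3; b_{19} = 48; b_{20} = 51.
Since (b_{19}, b_{20}) = (b_1, b_2) = (48, 51) (two consecutive terms determine the rest), the sequence is periodic with period 18.
(68 - 1) mod 18 = 13, so b_{68} = b_{14} = 42.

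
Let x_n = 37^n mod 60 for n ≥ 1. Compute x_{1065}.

37

We have x_1 = 37; x_2 = 49; x_3 = 13; x_4 = 1; x_5 = 37.
Since x_5 = x_1 = 37, the sequence is periodic with period 4.
So x_{1065} = x_{1 + ((1065-1) mod 4)} = x_1 = 37.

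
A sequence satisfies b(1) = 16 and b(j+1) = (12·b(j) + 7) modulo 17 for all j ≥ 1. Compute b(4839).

11

Computing terms: b(1) = 16, b(2) = 12, b(3) = 15, b(4) = 0, b(5) = 7, b(6) = 6, b(7) = 11, b(8) = 3, b(9) = 9, b(10) = 13, b(11) = 10, b(12) = 8, b(13) = 1, b(14) = 2, b(15) = 14, b(16) = 5, b(17) = 16.
Since b(17) = b(1) = 16, the sequence is periodic with period 16.
So b(4839) = b(1 + ((4839-1) mod 16)) = b(7) = 11.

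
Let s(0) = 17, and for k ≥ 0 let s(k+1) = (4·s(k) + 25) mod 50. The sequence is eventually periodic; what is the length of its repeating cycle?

s(0) = 17, s(1) = 43, s(2) = 47, s(3) = 13, s(4) = 27, s(5) = 33, s(6) = 7, s(7) = 3, s(8) = 37, s(9) = 23, s(10) = 17.
The sequence repeats with period 10.

10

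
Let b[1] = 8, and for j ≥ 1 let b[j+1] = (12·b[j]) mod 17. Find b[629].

2

b[1] = 8; b[2] = 11; b[3] = 13; b[4] = 3; b[5] = 2; b[6] = 7; b[7] = 16; b[8] = 5; b[9] = 9; b[10] = 6; b[11] = 4; b[12] = 14; b[13] = 15; b[14] = 10; b[15] = 1; b[16] = 12; b[17] = 8.
The sequence repeats with period 16.
(629 - 1) mod 16 = 4, so b[629] = b[5] = 2.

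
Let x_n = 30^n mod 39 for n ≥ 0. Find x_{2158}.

9

Listing terms: x_0 = 1,  x_1 = 30,  x_2 = 3,  x_3 = 12,  x_4 = 9,  x_5 = 36,  x_6 = 27,  x_7 = 30.
Since x_7 = x_1 = 30, the sequence is eventually periodic: after a pre-period of length 1 it cycles with period 6.
For n ≥ 1, x_n depends only on (n - 1) mod 6. (2158 - 1) mod 6 = 3, so x_{2158} = x_4 = 9.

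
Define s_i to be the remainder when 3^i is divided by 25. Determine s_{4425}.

18

We have s_0 = 1,  s_1 = 3,  s_2 = 9,  s_3 = 2,  s_4 = 6,  s_5 = 18,  s_6 = 4,  s_7 = 12,  s_8 = 11,  s_9 = 8,  s_{10} = 24,  s_{11} = 22,  s_{12} = 16,  s_{13} = 23,  s_{14} = 19,  s_{15} = 7,  s_{16} = 21,  s_{17} = 13,  s_{18} = 14,  s_{19} = 17,  s_{20} = 1.
The sequence repeats with period 20.
So s_{4425} = s_{0 + ((4425-0) mod 20)} = s_5 = 18.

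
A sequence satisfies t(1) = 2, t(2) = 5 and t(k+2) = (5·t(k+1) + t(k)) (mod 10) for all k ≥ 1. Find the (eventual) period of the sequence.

Computing terms: t(1) = 2; t(2) = 5; t(3) = 7; t(4) = 0; t(5) = 7; t(6) = 5; t(7) = 2; t(8) = 5.
Since (t(7), t(8)) = (t(1), t(2)) = (2, 5) (two consecutive terms determine the rest), the sequence is periodic with period 6.

6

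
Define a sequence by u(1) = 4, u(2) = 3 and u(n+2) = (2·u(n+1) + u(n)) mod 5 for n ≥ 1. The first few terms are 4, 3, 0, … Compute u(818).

3

We have u(1) = 4; u(2) = 3; u(3) = 0; u(4) = 3; u(5) = 1; u(6) = 0; u(7) = 1; u(8) = 2; u(9) = 0; u(10) = 2; u(11) = 4; u(12) = 0; u(13) = 4; u(14) = 3.
The sequence repeats with period 12.
(818 - 1) mod 12 = 1, so u(818) = u(2) = 3.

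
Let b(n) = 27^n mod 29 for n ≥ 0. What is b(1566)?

We have b(0) = 1, b(1) = 27, b(2) = 4, b(3) = 21, b(4) = 16, b(5) = 26, b(6) = 6, b(7) = 17, b(8) = 24, b(9) = 10, b(10) = 9, b(11) = 11, b(12) = 7, b(13) = 15, b(14) = 28, b(15) = 2, b(16) = 25, b(17) = 8, b(18) = 13, b(19) = 3, b(20) = 23, b(21) = 12, b(22) = 5, b(23) = 19, b(24) = 20, b(25) = 18, b(26) = 22, b(27) = 14, b(28) = 1.
The sequence repeats with period 28.
(1566 - 0) mod 28 = 26, so b(1566) = b(26) = 22.

22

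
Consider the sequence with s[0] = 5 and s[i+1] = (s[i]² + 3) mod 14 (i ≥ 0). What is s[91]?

We have s[0] = 5; s[1] = 0; s[2] = 3; s[3] = 12; s[4] = 7; s[5] = 10; s[6] = 5.
The sequence repeats with period 6.
So s[91] = s[0 + ((91-0) mod 6)] = s[1] = 0.

0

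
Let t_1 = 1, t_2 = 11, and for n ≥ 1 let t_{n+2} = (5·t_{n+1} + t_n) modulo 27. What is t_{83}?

Listing terms: t_1 = 1, t_2 = 11, t_3 = 2, t_4 = 21, t_5 = 26, t_6 = 16, t_7 = 25, t_8 = 6, t_9 = 1, t_{10} = 11.
The sequence repeats with period 8.
(83 - 1) mod 8 = 2, so t_{83} = t_3 = 2.

2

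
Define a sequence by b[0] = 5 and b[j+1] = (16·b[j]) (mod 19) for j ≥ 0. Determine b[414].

We have b[0] = 5,  b[1] = 4,  b[2] = 7,  b[3] = 17,  b[4] = 6,  b[5] = 1,  b[6] = 16,  b[7] = 9,  b[8] = 11,  b[9] = 5.
Since b[9] = b[0] = 5, the sequence is periodic with period 9.
So b[414] = b[0 + ((414-0) mod 9)] = b[0] = 5.

5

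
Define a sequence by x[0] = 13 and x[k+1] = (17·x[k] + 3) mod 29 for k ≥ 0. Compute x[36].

Listing terms: x[0] = 13; x[1] = 21; x[2] = 12; x[3] = 4; x[4] = 13.
The sequence repeats with period 4.
(36 - 0) mod 4 = 0, so x[36] = x[0] = 13.

13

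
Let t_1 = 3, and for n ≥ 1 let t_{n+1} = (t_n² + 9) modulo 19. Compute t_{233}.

15

We have t_1 = 3,  t_2 = 18,  t_3 = 10,  t_4 = 14,  t_5 = 15,  t_6 = 6,  t_7 = 7,  t_8 = 1,  t_9 = 10.
Since t_9 = t_3 = 10, the sequence is eventually periodic: after a pre-period of length 2 it cycles with period 6.
For n ≥ 3, t_n depends only on (n - 3) mod 6. (233 - 3) mod 6 = 2, so t_{233} = t_5 = 15.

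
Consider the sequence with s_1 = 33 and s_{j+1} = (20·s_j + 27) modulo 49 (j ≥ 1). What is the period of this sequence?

s_1 = 33, s_2 = 1, s_3 = 47, s_4 = 36, s_5 = 12, s_6 = 22, s_7 = 26, s_8 = 8, s_9 = 40, s_{10} = 43, s_{11} = 5, s_{12} = 29, s_{13} = 19, s_{14} = 15, s_{15} = 33.
The sequence repeats with period 14.

14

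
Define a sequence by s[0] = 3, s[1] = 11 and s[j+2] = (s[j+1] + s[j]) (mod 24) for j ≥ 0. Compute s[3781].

19

Computing terms: s[0] = 3,  s[1] = 11,  s[2] = 14,  s[3] = 1,  s[4] = 15,  s[5] = 16,  s[6] = 7,  s[7] = 23,  s[8] = 6,  s[9] = 5,  s[10] = 11,  s[11] = 16,  s[12] = 3,  s[13] = 19,  s[14] = 22,  s[15] = 17,  s[16] = 15,  s[17] = 8,  s[18] = 23,  s[19] = 7,  s[20] = 6,  s[21] = 13,  s[22] = 19,  s[23] = 8,  s[24] = 3,  s[25] = 11.
Since (s[24], s[25]) = (s[0], s[1]) = (3, 11) (two consecutive terms determine the rest), the sequence is periodic with period 24.
So s[3781] = s[0 + ((3781-0) mod 24)] = s[13] = 19.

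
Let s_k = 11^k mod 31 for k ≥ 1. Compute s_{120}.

Computing terms: s_1 = 11; s_2 = 28; s_3 = 29; s_4 = 9; s_5 = 6; s_6 = 4; s_7 = 13; s_8 = 19; s_9 = 23; s_{10} = 5; s_{11} = 24; s_{12} = 16; s_{13} = 21; s_{14} = 14; s_{15} = 30; s_{16} = 20; s_{17} = 3; s_{18} = 2; s_{19} = 22; s_{20} = 25; s_{21} = 27; s_{22} = 18; s_{23} = 12; s_{24} = 8; s_{25} = 26; s_{26} = 7; s_{27} = 15; s_{28} = 10; s_{29} = 17; s_{30} = 1; s_{31} = 11.
The sequence repeats with period 30.
So s_{120} = s_{1 + ((120-1) mod 30)} = s_{30} = 1.

1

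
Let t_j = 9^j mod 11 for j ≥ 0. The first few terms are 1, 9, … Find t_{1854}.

5

t_0 = 1; t_1 = 9; t_2 = 4; t_3 = 3; t_4 = 5; t_5 = 1.
Since t_5 = t_0 = 1, the sequence is periodic with period 5.
So t_{1854} = t_{0 + ((1854-0) mod 5)} = t_4 = 5.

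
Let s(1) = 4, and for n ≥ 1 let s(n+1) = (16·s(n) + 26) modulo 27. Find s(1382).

We have s(1) = 4, s(2) = 9, s(3) = 8, s(4) = 19, s(5) = 6, s(6) = 14, s(7) = 7, s(8) = 3, s(9) = 20, s(10) = 22, s(11) = 0, s(12) = 26, s(13) = 10, s(14) = 24, s(15) = 5, s(16) = 25, s(17) = 21, s(18) = 11, s(19) = 13, s(20) = 18, s(21) = 17, s(22) = 1, s(23) = 15, s(24) = 23, s(25) = 16, s(26) = 12, s(27) = 2, s(28) = 4.
Since s(28) = s(1) = 4, the sequence is periodic with period 27.
(1382 - 1) mod 27 = 4, so s(1382) = s(5) = 6.

6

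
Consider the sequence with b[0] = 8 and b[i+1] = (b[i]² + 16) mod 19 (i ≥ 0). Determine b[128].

b[0] = 8, b[1] = 4, b[2] = 13, b[3] = 14, b[4] = 3, b[5] = 6, b[6] = 14.
Since b[6] = b[3] = 14, the sequence is eventually periodic: after a pre-period of length 3 it cycles with period 3.
For i ≥ 3, b[i] depends only on (i - 3) mod 3. (128 - 3) mod 3 = 2, so b[128] = b[5] = 6.

6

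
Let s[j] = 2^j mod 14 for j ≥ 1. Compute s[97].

2

Listing terms: s[1] = 2; s[2] = 4; s[3] = 8; s[4] = 2.
Since s[4] = s[1] = 2, the sequence is periodic with period 3.
So s[97] = s[1 + ((97-1) mod 3)] = s[1] = 2.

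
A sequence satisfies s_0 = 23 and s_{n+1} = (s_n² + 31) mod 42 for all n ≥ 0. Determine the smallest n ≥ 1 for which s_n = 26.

3

s_0 = 23, s_1 = 14, s_2 = 17, s_3 = 26, s_4 = 35, s_5 = 38, s_6 = 5, s_7 = 14.
Since s_7 = s_1 = 14, the sequence is eventually periodic: after a pre-period of length 1 it cycles with period 6.
The value 26 first appears (with n ≥ 1) at s_3.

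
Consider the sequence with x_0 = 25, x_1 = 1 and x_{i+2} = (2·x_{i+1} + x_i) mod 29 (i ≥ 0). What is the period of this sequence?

20

We have x_0 = 25, x_1 = 1, x_2 = 27, x_3 = 26, x_4 = 21, x_5 = 10, x_6 = 12, x_7 = 5, x_8 = 22, x_9 = 20, x_{10} = 4, x_{11} = 28, x_{12} = 2, x_{13} = 3, x_{14} = 8, x_{15} = 19, x_{16} = 17, x_{17} = 24, x_{18} = 7, x_{19} = 9, x_{20} = 25, x_{21} = 1.
Since (x_{20}, x_{21}) = (x_0, x_1) = (25, 1) (two consecutive terms determine the rest), the sequence is periodic with period 20.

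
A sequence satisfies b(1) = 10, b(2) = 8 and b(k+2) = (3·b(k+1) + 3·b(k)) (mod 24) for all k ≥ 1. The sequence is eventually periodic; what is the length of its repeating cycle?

Listing terms: b(1) = 10,  b(2) = 8,  b(3) = 6,  b(4) = 18,  b(5) = 0,  b(6) = 6,  b(7) = 18.
Since (b(6), b(7)) = (b(3), b(4)) = (6, 18) (two consecutive terms determine the rest), the sequence is eventually periodic: after a pre-period of length 2 it cycles with period 3.

3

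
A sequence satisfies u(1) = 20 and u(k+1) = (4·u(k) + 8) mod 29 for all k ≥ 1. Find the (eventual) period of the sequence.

Listing terms: u(1) = 20; u(2) = 1; u(3) = 12; u(4) = 27; u(5) = 0; u(6) = 8; u(7) = 11; u(8) = 23; u(9) = 13; u(10) = 2; u(11) = 16; u(12) = 14; u(13) = 6; u(14) = 3; u(15) = 20.
Since u(15) = u(1) = 20, the sequence is periodic with period 14.

14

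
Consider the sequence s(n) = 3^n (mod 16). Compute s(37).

3

We have s(1) = 3, s(2) = 9, s(3) = 11, s(4) = 1, s(5) = 3.
Since s(5) = s(1) = 3, the sequence is periodic with period 4.
(37 - 1) mod 4 = 0, so s(37) = s(1) = 3.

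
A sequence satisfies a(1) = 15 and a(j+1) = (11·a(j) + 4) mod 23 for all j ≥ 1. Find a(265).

15

Computing terms: a(1) = 15, a(2) = 8, a(3) = 0, a(4) = 4, a(5) = 2, a(6) = 3, a(7) = 14, a(8) = 20, a(9) = 17, a(10) = 7, a(11) = 12, a(12) = 21, a(13) = 5, a(14) = 13, a(15) = 9, a(16) = 11, a(17) = 10, a(18) = 22, a(19) = 16, a(20) = 19, a(21) = 6, a(22) = 1, a(23) = 15.
The sequence repeats with period 22.
(265 - 1) mod 22 = 0, so a(265) = a(1) = 15.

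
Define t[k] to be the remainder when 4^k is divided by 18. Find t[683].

We have t[1] = 4, t[2] = 16, t[3] = 10, t[4] = 4.
The sequence repeats with period 3.
So t[683] = t[1 + ((683-1) mod 3)] = t[2] = 16.

16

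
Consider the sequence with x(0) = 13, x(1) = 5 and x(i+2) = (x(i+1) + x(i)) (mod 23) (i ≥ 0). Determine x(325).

Computing terms: x(0) = 13, x(1) = 5, x(2) = 18, x(3) = 0, x(4) = 18, x(5) = 18, x(6) = 13, x(7) = 8, x(8) = 21, x(9) = 6, x(10) = 4, x(11) = 10, x(12) = 14, x(13) = 1, x(14) = 15, x(15) = 16, x(16) = 8, x(17) = 1, x(18) = 9, x(19) = 10, x(20) = 19, x(21) = 6, x(22) = 2, x(23) = 8, x(24) = 10, x(25) = 18, x(26) = 5, x(27) = 0, x(28) = 5, x(29) = 5, x(30) = 10, x(31) = 15, x(32) = 2, x(33) = 17, x(34) = 19, x(35) = 13, x(36) = 9, x(37) = 22, x(38) = 8, x(39) = 7, x(40) = 15, x(41) = 22, x(42) = 14, x(43) = 13, x(44) = 4, x(45) = 17, x(46) = 21, x(47) = 15, x(48) = 13, x(49) = 5.
The sequence repeats with period 48.
So x(325) = x(0 + ((325-0) mod 48)) = x(37) = 22.

22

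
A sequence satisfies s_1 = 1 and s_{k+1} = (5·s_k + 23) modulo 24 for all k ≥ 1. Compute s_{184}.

10

Listing terms: s_1 = 1,  s_2 = 4,  s_3 = 19,  s_4 = 22,  s_5 = 13,  s_6 = 16,  s_7 = 7,  s_8 = 10,  s_9 = 1.
The sequence repeats with period 8.
(184 - 1) mod 8 = 7, so s_{184} = s_8 = 10.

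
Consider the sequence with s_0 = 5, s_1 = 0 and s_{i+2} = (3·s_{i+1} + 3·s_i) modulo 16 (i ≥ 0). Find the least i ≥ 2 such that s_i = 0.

Listing terms: s_0 = 5,  s_1 = 0,  s_2 = 15,  s_3 = 13,  s_4 = 4,  s_5 = 3,  s_6 = 5,  s_7 = 8,  s_8 = 7,  s_9 = 13,  s_{10} = 12,  s_{11} = 11,  s_{12} = 5,  s_{13} = 0.
Since (s_{12}, s_{13}) = (s_0, s_1) = (5, 0) (two consecutive terms determine the rest), the sequence is periodic with period 12.
The value 0 next appears (with i ≥ 2) at s_{13}.

13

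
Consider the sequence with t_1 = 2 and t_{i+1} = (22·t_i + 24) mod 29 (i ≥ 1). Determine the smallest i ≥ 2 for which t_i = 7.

t_1 = 2; t_2 = 10; t_3 = 12; t_4 = 27; t_5 = 9; t_6 = 19; t_7 = 7; t_8 = 4; t_9 = 25; t_{10} = 23; t_{11} = 8; t_{12} = 26; t_{13} = 16; t_{14} = 28; t_{15} = 2.
The sequence repeats with period 14.
The value 7 first appears (with i ≥ 2) at t_7.

7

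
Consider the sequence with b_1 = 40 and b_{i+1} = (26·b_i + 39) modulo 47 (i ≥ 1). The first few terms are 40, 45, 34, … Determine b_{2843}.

13

b_1 = 40, b_2 = 45, b_3 = 34, b_4 = 30, b_5 = 20, b_6 = 42, b_7 = 3, b_8 = 23, b_9 = 26, b_{10} = 10, b_{11} = 17, b_{12} = 11, b_{13} = 43, b_{14} = 29, b_{15} = 41, b_{16} = 24, b_{17} = 5, b_{18} = 28, b_{19} = 15, b_{20} = 6, b_{21} = 7, b_{22} = 33, b_{23} = 4, b_{24} = 2, b_{25} = 44, b_{26} = 8, b_{27} = 12, b_{28} = 22, b_{29} = 0, b_{30} = 39, b_{31} = 19, b_{32} = 16, b_{33} = 32, b_{34} = 25, b_{35} = 31, b_{36} = 46, b_{37} = 13, b_{38} = 1, b_{39} = 18, b_{40} = 37, b_{41} = 14, b_{42} = 27, b_{43} = 36, b_{44} = 35, b_{45} = 9, b_{46} = 38, b_{47} = 40.
The sequence repeats with period 46.
So b_{2843} = b_{1 + ((2843-1) mod 46)} = b_{37} = 13.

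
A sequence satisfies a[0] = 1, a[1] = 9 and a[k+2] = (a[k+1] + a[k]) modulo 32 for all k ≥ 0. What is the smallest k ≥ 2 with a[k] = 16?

5

Computing terms: a[0] = 1,  a[1] = 9,  a[2] = 10,  a[3] = 19,  a[4] = 29,  a[5] = 16,  a[6] = 13,  a[7] = 29,  a[8] = 10,  a[9] = 7,  a[10] = 17,  a[11] = 24,  a[12] = 9,  a[13] = 1,  a[14] = 10,  a[15] = 11,  a[16] = 21,  a[17] = 0,  a[18] = 21,  a[19] = 21,  a[20] = 10,  a[21] = 31,  a[22] = 9,  a[23] = 8,  a[24] = 17,  a[25] = 25,  a[26] = 10,  a[27] = 3,  a[28] = 13,  a[29] = 16,  a[30] = 29,  a[31] = 13,  a[32] = 10,  a[33] = 23,  a[34] = 1,  a[35] = 24,  a[36] = 25,  a[37] = 17,  a[38] = 10,  a[39] = 27,  a[40] = 5,  a[41] = 0,  a[42] = 5,  a[43] = 5,  a[44] = 10,  a[45] = 15,  a[46] = 25,  a[47] = 8,  a[48] = 1,  a[49] = 9.
The sequence repeats with period 48.
The value 16 first appears (with k ≥ 2) at a[5].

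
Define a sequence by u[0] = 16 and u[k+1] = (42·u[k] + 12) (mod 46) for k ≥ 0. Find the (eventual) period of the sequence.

22

We have u[0] = 16; u[1] = 40; u[2] = 36; u[3] = 6; u[4] = 34; u[5] = 14; u[6] = 2; u[7] = 4; u[8] = 42; u[9] = 28; u[10] = 38; u[11] = 44; u[12] = 20; u[13] = 24; u[14] = 8; u[15] = 26; u[16] = 0; u[17] = 12; u[18] = 10; u[19] = 18; u[20] = 32; u[21] = 22; u[22] = 16.
The sequence repeats with period 22.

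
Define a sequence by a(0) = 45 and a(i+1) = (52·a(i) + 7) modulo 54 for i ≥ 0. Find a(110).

a(0) = 45, a(1) = 25, a(2) = 11, a(3) = 39, a(4) = 37, a(5) = 41, a(6) = 33, a(7) = 49, a(8) = 17, a(9) = 27, a(10) = 7, a(11) = 47, a(12) = 21, a(13) = 19, a(14) = 23, a(15) = 15, a(16) = 31, a(17) = 53, a(18) = 9, a(19) = 43, a(20) = 29, a(21) = 3, a(22) = 1, a(23) = 5, a(24) = 51, a(25) = 13, a(26) = 35, a(27) = 45.
The sequence repeats with period 27.
So a(110) = a(0 + ((110-0) mod 27)) = a(2) = 11.

11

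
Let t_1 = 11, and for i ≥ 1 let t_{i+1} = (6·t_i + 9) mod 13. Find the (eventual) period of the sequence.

12

Computing terms: t_1 = 11,  t_2 = 10,  t_3 = 4,  t_4 = 7,  t_5 = 12,  t_6 = 3,  t_7 = 1,  t_8 = 2,  t_9 = 8,  t_{10} = 5,  t_{11} = 0,  t_{12} = 9,  t_{13} = 11.
The sequence repeats with period 12.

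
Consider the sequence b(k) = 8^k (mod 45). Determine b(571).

17

We have b(0) = 1,  b(1) = 8,  b(2) = 19,  b(3) = 17,  b(4) = 1.
Since b(4) = b(0) = 1, the sequence is periodic with period 4.
(571 - 0) mod 4 = 3, so b(571) = b(3) = 17.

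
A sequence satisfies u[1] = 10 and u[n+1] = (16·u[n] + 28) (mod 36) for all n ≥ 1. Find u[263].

Listing terms: u[1] = 10,  u[2] = 8,  u[3] = 12,  u[4] = 4,  u[5] = 20,  u[6] = 24,  u[7] = 16,  u[8] = 32,  u[9] = 0,  u[10] = 28,  u[11] = 8.
Since u[11] = u[2] = 8, the sequence is eventually periodic: after a pre-period of length 1 it cycles with period 9.
For n ≥ 2, u[n] depends only on (n - 2) mod 9. (263 - 2) mod 9 = 0, so u[263] = u[2] = 8.

8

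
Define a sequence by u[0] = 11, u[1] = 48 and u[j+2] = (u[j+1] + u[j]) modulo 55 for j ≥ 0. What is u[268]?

Listing terms: u[0] = 11; u[1] = 48; u[2] = 4; u[3] = 52; u[4] = 1; u[5] = 53; u[6] = 54; u[7] = 52; u[8] = 51; u[9] = 48; u[10] = 44; u[11] = 37; u[12] = 26; u[13] = 8; u[14] = 34; u[15] = 42; u[16] = 21; u[17] = 8; u[18] = 29; u[19] = 37; u[20] = 11; u[21] = 48.
Since (u[20], u[21]) = (u[0], u[1]) = (11, 48) (two consecutive terms determine the rest), the sequence is periodic with period 20.
So u[268] = u[0 + ((268-0) mod 20)] = u[8] = 51.

51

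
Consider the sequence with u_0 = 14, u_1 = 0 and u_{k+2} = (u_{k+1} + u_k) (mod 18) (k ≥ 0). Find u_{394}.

8

u_0 = 14, u_1 = 0, u_2 = 14, u_3 = 14, u_4 = 10, u_5 = 6, u_6 = 16, u_7 = 4, u_8 = 2, u_9 = 6, u_{10} = 8, u_{11} = 14, u_{12} = 4, u_{13} = 0, u_{14} = 4, u_{15} = 4, u_{16} = 8, u_{17} = 12, u_{18} = 2, u_{19} = 14, u_{20} = 16, u_{21} = 12, u_{22} = 10, u_{23} = 4, u_{24} = 14, u_{25} = 0.
Since (u_{24}, u_{25}) = (u_0, u_1) = (14, 0) (two consecutive terms determine the rest), the sequence is periodic with period 24.
So u_{394} = u_{0 + ((394-0) mod 24)} = u_{10} = 8.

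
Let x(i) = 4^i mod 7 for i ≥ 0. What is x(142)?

4

x(0) = 1; x(1) = 4; x(2) = 2; x(3) = 1.
Since x(3) = x(0) = 1, the sequence is periodic with period 3.
(142 - 0) mod 3 = 1, so x(142) = x(1) = 4.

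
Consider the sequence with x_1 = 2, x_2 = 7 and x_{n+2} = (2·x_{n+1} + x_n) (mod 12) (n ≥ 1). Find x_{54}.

11

We have x_1 = 2,  x_2 = 7,  x_3 = 4,  x_4 = 3,  x_5 = 10,  x_6 = 11,  x_7 = 8,  x_8 = 3,  x_9 = 2,  x_{10} = 7.
Since (x_9, x_{10}) = (x_1, x_2) = (2, 7) (two consecutive terms determine the rest), the sequence is periodic with period 8.
(54 - 1) mod 8 = 5, so x_{54} = x_6 = 11.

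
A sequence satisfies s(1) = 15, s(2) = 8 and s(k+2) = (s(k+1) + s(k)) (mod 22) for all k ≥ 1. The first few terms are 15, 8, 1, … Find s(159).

s(1) = 15,  s(2) = 8,  s(3) = 1,  s(4) = 9,  s(5) = 10,  s(6) = 19,  s(7) = 7,  s(8) = 4,  s(9) = 11,  s(10) = 15,  s(11) = 4,  s(12) = 19,  s(13) = 1,  s(14) = 20,  s(15) = 21,  s(16) = 19,  s(17) = 18,  s(18) = 15,  s(19) = 11,  s(20) = 4,  s(21) = 15,  s(22) = 19,  s(23) = 12,  s(24) = 9,  s(25) = 21,  s(26) = 8,  s(27) = 7,  s(28) = 15,  s(29) = 0,  s(30) = 15,  s(31) = 15,  s(32) = 8.
Since (s(31), s(32)) = (s(1), s(2)) = (15, 8) (two consecutive terms determine the rest), the sequence is periodic with period 30.
So s(159) = s(1 + ((159-1) mod 30)) = s(9) = 11.

11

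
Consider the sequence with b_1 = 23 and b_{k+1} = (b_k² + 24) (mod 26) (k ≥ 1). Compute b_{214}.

Computing terms: b_1 = 23; b_2 = 7; b_3 = 21; b_4 = 23.
Since b_4 = b_1 = 23, the sequence is periodic with period 3.
So b_{214} = b_{1 + ((214-1) mod 3)} = b_1 = 23.

23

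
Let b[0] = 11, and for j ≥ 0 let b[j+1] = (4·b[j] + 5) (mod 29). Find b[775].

Computing terms: b[0] = 11, b[1] = 20, b[2] = 27, b[3] = 26, b[4] = 22, b[5] = 6, b[6] = 0, b[7] = 5, b[8] = 25, b[9] = 18, b[10] = 19, b[11] = 23, b[12] = 10, b[13] = 16, b[14] = 11.
Since b[14] = b[0] = 11, the sequence is periodic with period 14.
So b[775] = b[0 + ((775-0) mod 14)] = b[5] = 6.

6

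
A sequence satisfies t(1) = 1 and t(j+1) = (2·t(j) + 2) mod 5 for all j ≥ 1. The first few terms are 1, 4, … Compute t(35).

0

Listing terms: t(1) = 1,  t(2) = 4,  t(3) = 0,  t(4) = 2,  t(5) = 1.
The sequence repeats with period 4.
So t(35) = t(1 + ((35-1) mod 4)) = t(3) = 0.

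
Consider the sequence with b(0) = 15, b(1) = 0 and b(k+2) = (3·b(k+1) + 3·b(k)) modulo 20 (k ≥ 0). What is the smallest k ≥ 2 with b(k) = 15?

3

We have b(0) = 15,  b(1) = 0,  b(2) = 5,  b(3) = 15,  b(4) = 0.
Since (b(3), b(4)) = (b(0), b(1)) = (15, 0) (two consecutive terms determine the rest), the sequence is periodic with period 3.
The value 15 next appears (with k ≥ 2) at b(3).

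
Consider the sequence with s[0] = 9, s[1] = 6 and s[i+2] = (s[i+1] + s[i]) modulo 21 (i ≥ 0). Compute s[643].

0

Computing terms: s[0] = 9,  s[1] = 6,  s[2] = 15,  s[3] = 0,  s[4] = 15,  s[5] = 15,  s[6] = 9,  s[7] = 3,  s[8] = 12,  s[9] = 15,  s[10] = 6,  s[11] = 0,  s[12] = 6,  s[13] = 6,  s[14] = 12,  s[15] = 18,  s[16] = 9,  s[17] = 6.
Since (s[16], s[17]) = (s[0], s[1]) = (9, 6) (two consecutive terms determine the rest), the sequence is periodic with period 16.
So s[643] = s[0 + ((643-0) mod 16)] = s[3] = 0.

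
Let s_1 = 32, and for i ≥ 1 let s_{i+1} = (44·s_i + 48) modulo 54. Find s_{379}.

Computing terms: s_1 = 32, s_2 = 52, s_3 = 14, s_4 = 16, s_5 = 50, s_6 = 34, s_7 = 32.
Since s_7 = s_1 = 32, the sequence is periodic with period 6.
(379 - 1) mod 6 = 0, so s_{379} = s_1 = 32.

32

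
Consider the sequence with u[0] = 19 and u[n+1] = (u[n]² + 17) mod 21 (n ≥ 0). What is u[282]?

5

Computing terms: u[0] = 19,  u[1] = 0,  u[2] = 17,  u[3] = 12,  u[4] = 14,  u[5] = 3,  u[6] = 5,  u[7] = 0.
Since u[7] = u[1] = 0, the sequence is eventually periodic: after a pre-period of length 1 it cycles with period 6.
For n ≥ 1, u[n] depends only on (n - 1) mod 6. (282 - 1) mod 6 = 5, so u[282] = u[6] = 5.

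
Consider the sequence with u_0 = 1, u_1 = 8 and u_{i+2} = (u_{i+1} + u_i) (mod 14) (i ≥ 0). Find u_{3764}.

u_0 = 1, u_1 = 8, u_2 = 9, u_3 = 3, u_4 = 12, u_5 = 1, u_6 = 13, u_7 = 0, u_8 = 13, u_9 = 13, u_{10} = 12, u_{11} = 11, u_{12} = 9, u_{13} = 6, u_{14} = 1, u_{15} = 7, u_{16} = 8, u_{17} = 1, u_{18} = 9, u_{19} = 10, u_{20} = 5, u_{21} = 1, u_{22} = 6, u_{23} = 7, u_{24} = 13, u_{25} = 6, u_{26} = 5, u_{27} = 11, u_{28} = 2, u_{29} = 13, u_{30} = 1, u_{31} = 0, u_{32} = 1, u_{33} = 1, u_{34} = 2, u_{35} = 3, u_{36} = 5, u_{37} = 8, u_{38} = 13, u_{39} = 7, u_{40} = 6, u_{41} = 13, u_{42} = 5, u_{43} = 4, u_{44} = 9, u_{45} = 13, u_{46} = 8, u_{47} = 7, u_{48} = 1, u_{49} = 8.
Since (u_{48}, u_{49}) = (u_0, u_1) = (1, 8) (two consecutive terms determine the rest), the sequence is periodic with period 48.
So u_{3764} = u_{0 + ((3764-0) mod 48)} = u_{20} = 5.

5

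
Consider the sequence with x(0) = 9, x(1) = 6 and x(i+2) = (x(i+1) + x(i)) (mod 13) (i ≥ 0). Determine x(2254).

4

Computing terms: x(0) = 9,  x(1) = 6,  x(2) = 2,  x(3) = 8,  x(4) = 10,  x(5) = 5,  x(6) = 2,  x(7) = 7,  x(8) = 9,  x(9) = 3,  x(10) = 12,  x(11) = 2,  x(12) = 1,  x(13) = 3,  x(14) = 4,  x(15) = 7,  x(16) = 11,  x(17) = 5,  x(18) = 3,  x(19) = 8,  x(20) = 11,  x(21) = 6,  x(22) = 4,  x(23) = 10,  x(24) = 1,  x(25) = 11,  x(26) = 12,  x(27) = 10,  x(28) = 9,  x(29) = 6.
The sequence repeats with period 28.
So x(2254) = x(0 + ((2254-0) mod 28)) = x(14) = 4.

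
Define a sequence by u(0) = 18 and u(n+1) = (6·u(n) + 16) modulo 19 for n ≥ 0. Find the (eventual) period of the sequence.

9

u(0) = 18, u(1) = 10, u(2) = 0, u(3) = 16, u(4) = 17, u(5) = 4, u(6) = 2, u(7) = 9, u(8) = 13, u(9) = 18.
The sequence repeats with period 9.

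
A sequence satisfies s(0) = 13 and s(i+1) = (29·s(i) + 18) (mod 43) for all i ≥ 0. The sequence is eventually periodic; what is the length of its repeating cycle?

Computing terms: s(0) = 13; s(1) = 8; s(2) = 35; s(3) = 1; s(4) = 4; s(5) = 5; s(6) = 34; s(7) = 15; s(8) = 23; s(9) = 40; s(10) = 17; s(11) = 38; s(12) = 2; s(13) = 33; s(14) = 29; s(15) = 42; s(16) = 32; s(17) = 0; s(18) = 18; s(19) = 24; s(20) = 26; s(21) = 41; s(22) = 3; s(23) = 19; s(24) = 10; s(25) = 7; s(26) = 6; s(27) = 20; s(28) = 39; s(29) = 31; s(30) = 14; s(31) = 37; s(32) = 16; s(33) = 9; s(34) = 21; s(35) = 25; s(36) = 12; s(37) = 22; s(38) = 11; s(39) = 36; s(40) = 30; s(41) = 28; s(42) = 13.
Since s(42) = s(0) = 13, the sequence is periodic with period 42.

42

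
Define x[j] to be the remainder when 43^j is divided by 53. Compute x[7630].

16

Computing terms: x[0] = 1, x[1] = 43, x[2] = 47, x[3] = 7, x[4] = 36, x[5] = 11, x[6] = 49, x[7] = 40, x[8] = 24, x[9] = 25, x[10] = 15, x[11] = 9, x[12] = 16, x[13] = 52, x[14] = 10, x[15] = 6, x[16] = 46, x[17] = 17, x[18] = 42, x[19] = 4, x[20] = 13, x[21] = 29, x[22] = 28, x[23] = 38, x[24] = 44, x[25] = 37, x[26] = 1.
The sequence repeats with period 26.
So x[7630] = x[0 + ((7630-0) mod 26)] = x[12] = 16.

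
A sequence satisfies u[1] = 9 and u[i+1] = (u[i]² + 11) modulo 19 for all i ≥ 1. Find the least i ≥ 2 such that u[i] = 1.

3

Computing terms: u[1] = 9; u[2] = 16; u[3] = 1; u[4] = 12; u[5] = 3; u[6] = 1.
Since u[6] = u[3] = 1, the sequence is eventually periodic: after a pre-period of length 2 it cycles with period 3.
The value 1 first appears (with i ≥ 2) at u[3].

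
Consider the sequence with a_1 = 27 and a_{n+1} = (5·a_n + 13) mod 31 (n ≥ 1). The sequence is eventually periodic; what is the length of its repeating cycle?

3

Computing terms: a_1 = 27; a_2 = 24; a_3 = 9; a_4 = 27.
The sequence repeats with period 3.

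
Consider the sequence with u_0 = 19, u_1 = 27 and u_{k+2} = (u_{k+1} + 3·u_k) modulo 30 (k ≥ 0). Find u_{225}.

15

Listing terms: u_0 = 19, u_1 = 27, u_2 = 24, u_3 = 15, u_4 = 27, u_5 = 12, u_6 = 3, u_7 = 9, u_8 = 18, u_9 = 15, u_{10} = 9, u_{11} = 24, u_{12} = 21, u_{13} = 3, u_{14} = 6, u_{15} = 15, u_{16} = 3, u_{17} = 18, u_{18} = 27, u_{19} = 21, u_{20} = 12, u_{21} = 15, u_{22} = 21, u_{23} = 6, u_{24} = 9, u_{25} = 27, u_{26} = 24.
Since (u_{25}, u_{26}) = (u_1, u_2) = (27, 24) (two consecutive terms determine the rest), the sequence is eventually periodic: after a pre-period of length 1 it cycles with period 24.
For k ≥ 1, u_k depends only on (k - 1) mod 24. (225 - 1) mod 24 = 8, so u_{225} = u_9 = 15.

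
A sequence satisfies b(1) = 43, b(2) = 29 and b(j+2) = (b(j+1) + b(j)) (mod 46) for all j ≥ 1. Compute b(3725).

We have b(1) = 43; b(2) = 29; b(3) = 26; b(4) = 9; b(5) = 35; b(6) = 44; b(7) = 33; b(8) = 31; b(9) = 18; b(10) = 3; b(11) = 21; b(12) = 24; b(13) = 45; b(14) = 23; b(15) = 22; b(16) = 45; b(17) = 21; b(18) = 20; b(19) = 41; b(20) = 15; b(21) = 10; b(22) = 25; b(23) = 35; b(24) = 14; b(25) = 3; b(26) = 17; b(27) = 20; b(28) = 37; b(29) = 11; b(30) = 2; b(31) = 13; b(32) = 15; b(33) = 28; b(34) = 43; b(35) = 25; b(36) = 22; b(37) = 1; b(38) = 23; b(39) = 24; b(40) = 1; b(41) = 25; b(42) = 26; b(43) = 5; b(44) = 31; b(45) = 36; b(46) = 21; b(47) = 11; b(48) = 32; b(49) = 43; b(50) = 29.
Since (b(49), b(50)) = (b(1), b(2)) = (43, 29) (two consecutive terms determine the rest), the sequence is periodic with period 48.
So b(3725) = b(1 + ((3725-1) mod 48)) = b(29) = 11.

11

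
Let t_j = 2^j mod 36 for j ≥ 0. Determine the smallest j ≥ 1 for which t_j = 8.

Computing terms: t_0 = 1, t_1 = 2, t_2 = 4, t_3 = 8, t_4 = 16, t_5 = 32, t_6 = 28, t_7 = 20, t_8 = 4.
Since t_8 = t_2 = 4, the sequence is eventually periodic: after a pre-period of length 2 it cycles with period 6.
The value 8 first appears (with j ≥ 1) at t_3.

3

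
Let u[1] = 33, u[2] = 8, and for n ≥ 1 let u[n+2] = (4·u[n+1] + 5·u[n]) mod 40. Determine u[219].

37

Listing terms: u[1] = 33, u[2] = 8, u[3] = 37, u[4] = 28, u[5] = 17, u[6] = 8, u[7] = 37.
Since (u[6], u[7]) = (u[2], u[3]) = (8, 37) (two consecutive terms determine the rest), the sequence is eventually periodic: after a pre-period of length 1 it cycles with period 4.
For n ≥ 2, u[n] depends only on (n - 2) mod 4. (219 - 2) mod 4 = 1, so u[219] = u[3] = 37.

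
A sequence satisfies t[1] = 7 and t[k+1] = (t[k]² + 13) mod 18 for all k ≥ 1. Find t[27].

5

Listing terms: t[1] = 7,  t[2] = 8,  t[3] = 5,  t[4] = 2,  t[5] = 17,  t[6] = 14,  t[7] = 11,  t[8] = 8.
Since t[8] = t[2] = 8, the sequence is eventually periodic: after a pre-period of length 1 it cycles with period 6.
For k ≥ 2, t[k] depends only on (k - 2) mod 6. (27 - 2) mod 6 = 1, so t[27] = t[3] = 5.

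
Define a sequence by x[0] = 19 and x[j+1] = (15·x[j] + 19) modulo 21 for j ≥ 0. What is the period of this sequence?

7

x[0] = 19, x[1] = 10, x[2] = 1, x[3] = 13, x[4] = 4, x[5] = 16, x[6] = 7, x[7] = 19.
Since x[7] = x[0] = 19, the sequence is periodic with period 7.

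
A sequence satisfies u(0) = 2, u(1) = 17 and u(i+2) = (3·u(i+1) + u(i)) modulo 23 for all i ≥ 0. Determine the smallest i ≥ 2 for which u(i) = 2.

18

Listing terms: u(0) = 2, u(1) = 17, u(2) = 7, u(3) = 15, u(4) = 6, u(5) = 10, u(6) = 13, u(7) = 3, u(8) = 22, u(9) = 0, u(10) = 22, u(11) = 20, u(12) = 13, u(13) = 13, u(14) = 6, u(15) = 8, u(16) = 7, u(17) = 6, u(18) = 2, u(19) = 12, u(20) = 15, u(21) = 11, u(22) = 2, u(23) = 17.
Since (u(22), u(23)) = (u(0), u(1)) = (2, 17) (two consecutive terms determine the rest), the sequence is periodic with period 22.
The value 2 first appears (with i ≥ 2) at u(18).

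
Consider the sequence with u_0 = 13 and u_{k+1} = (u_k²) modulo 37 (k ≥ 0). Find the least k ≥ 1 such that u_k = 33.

Computing terms: u_0 = 13,  u_1 = 21,  u_2 = 34,  u_3 = 9,  u_4 = 7,  u_5 = 12,  u_6 = 33,  u_7 = 16,  u_8 = 34.
Since u_8 = u_2 = 34, the sequence is eventually periodic: after a pre-period of length 2 it cycles with period 6.
The value 33 first appears (with k ≥ 1) at u_6.

6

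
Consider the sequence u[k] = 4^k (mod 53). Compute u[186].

We have u[0] = 1; u[1] = 4; u[2] = 16; u[3] = 11; u[4] = 44; u[5] = 17; u[6] = 15; u[7] = 7; u[8] = 28; u[9] = 6; u[10] = 24; u[11] = 43; u[12] = 13; u[13] = 52; u[14] = 49; u[15] = 37; u[16] = 42; u[17] = 9; u[18] = 36; u[19] = 38; u[20] = 46; u[21] = 25; u[22] = 47; u[23] = 29; u[24] = 10; u[25] = 40; u[26] = 1.
The sequence repeats with period 26.
(186 - 0) mod 26 = 4, so u[186] = u[4] = 44.

44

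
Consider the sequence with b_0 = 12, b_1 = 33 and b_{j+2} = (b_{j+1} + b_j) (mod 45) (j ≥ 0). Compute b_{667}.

15

We have b_0 = 12,  b_1 = 33,  b_2 = 0,  b_3 = 33,  b_4 = 33,  b_5 = 21,  b_6 = 9,  b_7 = 30,  b_8 = 39,  b_9 = 24,  b_{10} = 18,  b_{11} = 42,  b_{12} = 15,  b_{13} = 12,  b_{14} = 27,  b_{15} = 39,  b_{16} = 21,  b_{17} = 15,  b_{18} = 36,  b_{19} = 6,  b_{20} = 42,  b_{21} = 3,  b_{22} = 0,  b_{23} = 3,  b_{24} = 3,  b_{25} = 6,  b_{26} = 9,  b_{27} = 15,  b_{28} = 24,  b_{29} = 39,  b_{30} = 18,  b_{31} = 12,  b_{32} = 30,  b_{33} = 42,  b_{34} = 27,  b_{35} = 24,  b_{36} = 6,  b_{37} = 30,  b_{38} = 36,  b_{39} = 21,  b_{40} = 12,  b_{41} = 33.
The sequence repeats with period 40.
(667 - 0) mod 40 = 27, so b_{667} = b_{27} = 15.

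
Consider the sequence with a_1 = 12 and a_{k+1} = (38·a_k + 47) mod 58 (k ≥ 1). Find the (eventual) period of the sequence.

14

Listing terms: a_1 = 12,  a_2 = 39,  a_3 = 21,  a_4 = 33,  a_5 = 25,  a_6 = 11,  a_7 = 1,  a_8 = 27,  a_9 = 29,  a_{10} = 47,  a_{11} = 35,  a_{12} = 43,  a_{13} = 57,  a_{14} = 9,  a_{15} = 41,  a_{16} = 39.
Since a_{16} = a_2 = 39, the sequence is eventually periodic: after a pre-period of length 1 it cycles with period 14.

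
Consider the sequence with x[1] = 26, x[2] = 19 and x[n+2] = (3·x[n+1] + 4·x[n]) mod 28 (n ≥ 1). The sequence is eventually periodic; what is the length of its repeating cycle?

x[1] = 26; x[2] = 19; x[3] = 21; x[4] = 27; x[5] = 25; x[6] = 15; x[7] = 5; x[8] = 19; x[9] = 21.
Since (x[8], x[9]) = (x[2], x[3]) = (19, 21) (two consecutive terms determine the rest), the sequence is eventually periodic: after a pre-period of length 1 it cycles with period 6.

6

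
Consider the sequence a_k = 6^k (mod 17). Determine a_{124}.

13

a_1 = 6; a_2 = 2; a_3 = 12; a_4 = 4; a_5 = 7; a_6 = 8; a_7 = 14; a_8 = 16; a_9 = 11; a_{10} = 15; a_{11} = 5; a_{12} = 13; a_{13} = 10; a_{14} = 9; a_{15} = 3; a_{16} = 1; a_{17} = 6.
The sequence repeats with period 16.
So a_{124} = a_{1 + ((124-1) mod 16)} = a_{12} = 13.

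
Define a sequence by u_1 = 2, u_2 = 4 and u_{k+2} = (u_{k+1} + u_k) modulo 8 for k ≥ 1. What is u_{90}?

2

We have u_1 = 2, u_2 = 4, u_3 = 6, u_4 = 2, u_5 = 0, u_6 = 2, u_7 = 2, u_8 = 4.
Since (u_7, u_8) = (u_1, u_2) = (2, 4) (two consecutive terms determine the rest), the sequence is periodic with period 6.
(90 - 1) mod 6 = 5, so u_{90} = u_6 = 2.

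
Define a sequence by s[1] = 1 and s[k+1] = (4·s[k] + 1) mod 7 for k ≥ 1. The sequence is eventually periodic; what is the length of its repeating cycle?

3

We have s[1] = 1, s[2] = 5, s[3] = 0, s[4] = 1.
The sequence repeats with period 3.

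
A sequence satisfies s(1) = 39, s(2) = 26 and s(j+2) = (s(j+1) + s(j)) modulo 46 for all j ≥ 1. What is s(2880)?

33

s(1) = 39, s(2) = 26, s(3) = 19, s(4) = 45, s(5) = 18, s(6) = 17, s(7) = 35, s(8) = 6, s(9) = 41, s(10) = 1, s(11) = 42, s(12) = 43, s(13) = 39, s(14) = 36, s(15) = 29, s(16) = 19, s(17) = 2, s(18) = 21, s(19) = 23, s(20) = 44, s(21) = 21, s(22) = 19, s(23) = 40, s(24) = 13, s(25) = 7, s(26) = 20, s(27) = 27, s(28) = 1, s(29) = 28, s(30) = 29, s(31) = 11, s(32) = 40, s(33) = 5, s(34) = 45, s(35) = 4, s(36) = 3, s(37) = 7, s(38) = 10, s(39) = 17, s(40) = 27, s(41) = 44, s(42) = 25, s(43) = 23, s(44) = 2, s(45) = 25, s(46) = 27, s(47) = 6, s(48) = 33, s(49) = 39, s(50) = 26.
The sequence repeats with period 48.
(2880 - 1) mod 48 = 47, so s(2880) = s(48) = 33.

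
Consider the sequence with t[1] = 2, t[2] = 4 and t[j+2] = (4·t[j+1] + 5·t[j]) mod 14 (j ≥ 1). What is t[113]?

t[1] = 2; t[2] = 4; t[3] = 12; t[4] = 12; t[5] = 10; t[6] = 2; t[7] = 2; t[8] = 4.
The sequence repeats with period 6.
(113 - 1) mod 6 = 4, so t[113] = t[5] = 10.

10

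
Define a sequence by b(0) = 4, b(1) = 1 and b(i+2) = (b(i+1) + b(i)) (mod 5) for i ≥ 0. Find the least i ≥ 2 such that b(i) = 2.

b(0) = 4,  b(1) = 1,  b(2) = 0,  b(3) = 1,  b(4) = 1,  b(5) = 2,  b(6) = 3,  b(7) = 0,  b(8) = 3,  b(9) = 3,  b(10) = 1,  b(11) = 4,  b(12) = 0,  b(13) = 4,  b(14) = 4,  b(15) = 3,  b(16) = 2,  b(17) = 0,  b(18) = 2,  b(19) = 2,  b(20) = 4,  b(21) = 1.
The sequence repeats with period 20.
The value 2 first appears (with i ≥ 2) at b(5).

5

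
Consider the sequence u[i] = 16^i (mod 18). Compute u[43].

Computing terms: u[0] = 1; u[1] = 16; u[2] = 4; u[3] = 10; u[4] = 16.
Since u[4] = u[1] = 16, the sequence is eventually periodic: after a pre-period of length 1 it cycles with period 3.
For i ≥ 1, u[i] depends only on (i - 1) mod 3. (43 - 1) mod 3 = 0, so u[43] = u[1] = 16.

16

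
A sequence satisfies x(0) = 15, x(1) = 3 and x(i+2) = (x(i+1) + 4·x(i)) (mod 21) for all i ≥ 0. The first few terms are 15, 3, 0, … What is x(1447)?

We have x(0) = 15,  x(1) = 3,  x(2) = 0,  x(3) = 12,  x(4) = 12,  x(5) = 18,  x(6) = 3,  x(7) = 12,  x(8) = 3,  x(9) = 9,  x(10) = 0,  x(11) = 15,  x(12) = 15,  x(13) = 12,  x(14) = 9,  x(15) = 15,  x(16) = 9,  x(17) = 6,  x(18) = 0,  x(19) = 3,  x(20) = 3,  x(21) = 15,  x(22) = 6,  x(23) = 3,  x(24) = 6,  x(25) = 18,  x(26) = 0,  x(27) = 9,  x(28) = 9,  x(29) = 3,  x(30) = 18,  x(31) = 9,  x(32) = 18,  x(33) = 12,  x(34) = 0,  x(35) = 6,  x(36) = 6,  x(37) = 9,  x(38) = 12,  x(39) = 6,  x(40) = 12,  x(41) = 15,  x(42) = 0,  x(43) = 18,  x(44) = 18,  x(45) = 6,  x(46) = 15,  x(47) = 18,  x(48) = 15,  x(49) = 3.
Since (x(48), x(49)) = (x(0), x(1)) = (15, 3) (two consecutive terms determine the rest), the sequence is periodic with period 48.
(1447 - 0) mod 48 = 7, so x(1447) = x(7) = 12.

12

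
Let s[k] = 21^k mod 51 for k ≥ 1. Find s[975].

30

We have s[1] = 21, s[2] = 33, s[3] = 30, s[4] = 18, s[5] = 21.
Since s[5] = s[1] = 21, the sequence is periodic with period 4.
So s[975] = s[1 + ((975-1) mod 4)] = s[3] = 30.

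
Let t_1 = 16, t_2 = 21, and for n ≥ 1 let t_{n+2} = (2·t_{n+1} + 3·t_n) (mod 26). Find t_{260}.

21

Computing terms: t_1 = 16, t_2 = 21, t_3 = 12, t_4 = 9, t_5 = 2, t_6 = 5, t_7 = 16, t_8 = 21.
The sequence repeats with period 6.
(260 - 1) mod 6 = 1, so t_{260} = t_2 = 21.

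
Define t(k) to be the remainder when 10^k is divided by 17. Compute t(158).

Listing terms: t(0) = 1,  t(1) = 10,  t(2) = 15,  t(3) = 14,  t(4) = 4,  t(5) = 6,  t(6) = 9,  t(7) = 5,  t(8) = 16,  t(9) = 7,  t(10) = 2,  t(11) = 3,  t(12) = 13,  t(13) = 11,  t(14) = 8,  t(15) = 12,  t(16) = 1.
The sequence repeats with period 16.
So t(158) = t(0 + ((158-0) mod 16)) = t(14) = 8.

8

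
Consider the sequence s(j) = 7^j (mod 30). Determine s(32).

1

We have s(0) = 1,  s(1) = 7,  s(2) = 19,  s(3) = 13,  s(4) = 1.
Since s(4) = s(0) = 1, the sequence is periodic with period 4.
So s(32) = s(0 + ((32-0) mod 4)) = s(0) = 1.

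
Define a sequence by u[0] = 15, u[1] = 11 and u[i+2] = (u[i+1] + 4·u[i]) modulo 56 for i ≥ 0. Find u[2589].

11

Computing terms: u[0] = 15,  u[1] = 11,  u[2] = 15,  u[3] = 3,  u[4] = 7,  u[5] = 19,  u[6] = 47,  u[7] = 11,  u[8] = 31,  u[9] = 19,  u[10] = 31,  u[11] = 51,  u[12] = 7,  u[13] = 43,  u[14] = 15,  u[15] = 19,  u[16] = 23,  u[17] = 43,  u[18] = 23,  u[19] = 27,  u[20] = 7,  u[21] = 3,  u[22] = 31,  u[23] = 43,  u[24] = 55,  u[25] = 3,  u[26] = 55,  u[27] = 11,  u[28] = 7,  u[29] = 51,  u[30] = 23,  u[31] = 3,  u[32] = 39,  u[33] = 51,  u[34] = 39,  u[35] = 19,  u[36] = 7,  u[37] = 27,  u[38] = 55,  u[39] = 51,  u[40] = 47,  u[41] = 27,  u[42] = 47,  u[43] = 43,  u[44] = 7,  u[45] = 11,  u[46] = 39,  u[47] = 27,  u[48] = 15,  u[49] = 11.
Since (u[48], u[49]) = (u[0], u[1]) = (15, 11) (two consecutive terms determine the rest), the sequence is periodic with period 48.
So u[2589] = u[0 + ((2589-0) mod 48)] = u[45] = 11.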